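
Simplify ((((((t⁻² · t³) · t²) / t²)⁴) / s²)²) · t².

((((((t⁻² · t³) · t²) / t²)⁴) / s²)²) · t²
= ((((((t⁻² · t³) · t²) / t²)⁴)²) / ((s²)²)) · t²    [power of a quotient]
= (((((t⁻² · t³) · t²) / t²)⁸) / ((s²)²)) · t²    [power of a power]
= (((((t⁻² · t³) · t²)⁸) / ((t²)⁸)) / ((s²)²)) · t²    [power of a quotient]
= (((((t⁻² · t³)⁸) · ((t²)⁸)) / ((t²)⁸)) / ((s²)²)) · t²    [power of a product]
= ((((((t⁻²)⁸) · ((t³)⁸)) · ((t²)⁸)) / ((t²)⁸)) / ((s²)²)) · t²    [power of a product]
= ((((t⁻¹⁶ · ((t³)⁸)) · ((t²)⁸)) / ((t²)⁸)) / ((s²)²)) · t²    [power of a power]
= ((((t⁻¹⁶ · t²⁴) · ((t²)⁸)) / ((t²)⁸)) / ((s²)²)) · t²    [power of a power]
= (((t⁸ · ((t²)⁸)) / ((t²)⁸)) / ((s²)²)) · t²    [product of powers]
= (((t⁸ · t¹⁶) / ((t²)⁸)) / ((s²)²)) · t²    [power of a power]
= ((t²⁴ / ((t²)⁸)) / ((s²)²)) · t²    [product of powers]
= ((t²⁴ / t¹⁶) / ((s²)²)) · t²    [power of a power]
= (t⁸ / ((s²)²)) · t²    [quotient of powers]
= (t⁸ / s⁴) · t²    [power of a power]
= s⁻⁴·t¹⁰    [quotient of powers; product of powers]

s⁻⁴·t¹⁰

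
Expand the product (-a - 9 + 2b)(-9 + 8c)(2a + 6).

(-a - 9 + 2b)(-9 + 8c)(2a + 6)
= (9a - 8ac + 81 - 72c - 18b + 16bc)(2a + 6)    [distributive law]
= 18a^2 + 54a - 16a^2c - 48ac + 162a + 486 - 144ac - 432c - 36ab - 108b + 32abc + 96bc    [distributive law]
= 18a^2 + 216a - 16a^2c - 192ac + 486 - 432c - 36ab - 108b + 32abc + 96bc    [combine like terms]

18a^2 + 216a - 16a^2c - 192ac + 486 - 432c - 36ab - 108b + 32abc + 96bc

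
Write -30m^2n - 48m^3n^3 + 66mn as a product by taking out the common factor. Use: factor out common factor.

-30m^2n - 48m^3n^3 + 66mn
= 6(-5m^2n - 8m^3n^3 + 11mn)    [factor out 6]
= 6mn(-5m - 8m^2n^2 + 11)    [factor out mn]

6mn(-5m - 8m^2n^2 + 11)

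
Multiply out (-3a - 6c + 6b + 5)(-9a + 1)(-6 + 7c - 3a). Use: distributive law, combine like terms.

-18a^2 + 27a^2c - 81a^3 + 273a - 642ac + 378ac^2 + 71c - 42c^2 + 306ab - 378abc + 162a^2b - 36b + 42bc - 30

(-3a - 6c + 6b + 5)(-9a + 1)(-6 + 7c - 3a)
= (27a^2 - 3a + 54ac - 6c - 54ab + 6b - 45a + 5)(-6 + 7c - 3a)    [distributive law]
= (27a^2 - 48a + 54ac - 6c - 54ab + 6b + 5)(-6 + 7c - 3a)    [combine like terms]
= -162a^2 + 189a^2c - 81a^3 + 288a - 336ac + 144a^2 - 324ac + 378ac^2 - 162a^2c + 36c - 42c^2 + 18ac + 324ab - 378abc + 162a^2b - 36b + 42bc - 18ab - 30 + 35c - 15a    [distributive law]
= -18a^2 + 27a^2c - 81a^3 + 273a - 642ac + 378ac^2 + 71c - 42c^2 + 306ab - 378abc + 162a^2b - 36b + 42bc - 30    [combine like terms]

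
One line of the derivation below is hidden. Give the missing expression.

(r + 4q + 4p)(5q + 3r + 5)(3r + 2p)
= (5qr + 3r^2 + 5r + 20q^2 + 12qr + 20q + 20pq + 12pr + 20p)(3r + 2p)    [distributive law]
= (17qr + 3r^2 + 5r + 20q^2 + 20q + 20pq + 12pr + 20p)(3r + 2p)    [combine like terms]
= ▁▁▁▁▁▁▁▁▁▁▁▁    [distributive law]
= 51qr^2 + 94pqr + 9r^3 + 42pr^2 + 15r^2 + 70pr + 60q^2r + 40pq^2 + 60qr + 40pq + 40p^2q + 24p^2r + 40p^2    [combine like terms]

By distributive law:

51qr^2 + 34pqr + 9r^3 + 6pr^2 + 15r^2 + 10pr + 60q^2r + 40pq^2 + 60qr + 40pq + 60pqr + 40p^2q + 36pr^2 + 24p^2r + 60pr + 40p^2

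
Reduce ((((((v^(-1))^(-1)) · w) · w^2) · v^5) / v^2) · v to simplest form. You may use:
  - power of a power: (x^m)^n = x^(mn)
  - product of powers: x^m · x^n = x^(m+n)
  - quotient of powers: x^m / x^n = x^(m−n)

v^5·w^3

((((((v^(-1))^(-1)) · w) · w^2) · v^5) / v^2) · v
= ((((v · w) · w^2) · v^5) / v^2) · v    [power of a power]
= v^5·w^3    [quotient of powers; product of powers]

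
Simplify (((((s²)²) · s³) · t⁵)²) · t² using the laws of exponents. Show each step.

s¹⁴t¹²

(((((s²)²) · s³) · t⁵)²) · t²
= (((((s²)²) · s³)²) · ((t⁵)²)) · t²    [power of a product]
= (((((s²)²)²) · ((s³)²)) · ((t⁵)²)) · t²    [power of a product]
= ((((s²)⁴) · ((s³)²)) · ((t⁵)²)) · t²    [power of a power]
= ((s⁸ · ((s³)²)) · ((t⁵)²)) · t²    [power of a power]
= ((s⁸ · s⁶) · ((t⁵)²)) · t²    [power of a power]
= (s¹⁴ · ((t⁵)²)) · t²    [product of powers]
= (s¹⁴ · t¹⁰) · t²    [power of a power]
= s¹⁴t¹²    [product of powers]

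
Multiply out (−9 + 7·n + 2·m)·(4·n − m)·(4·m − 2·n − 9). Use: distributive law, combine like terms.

(−9 + 7·n + 2·m)·(4·n − m)·(4·m − 2·n − 9)
= (−36·n + 9·m + 28·n^2 − 7·m·n + 8·m·n − 2·m^2)·(4·m − 2·n − 9)    [distributive law]
= (−36·n + 9·m + 28·n^2 + m·n − 2·m^2)·(4·m − 2·n − 9)    [combine like terms]
= −144·m·n + 72·n^2 + 324·n + 36·m^2 − 18·m·n − 81·m + 112·m·n^2 − 56·n^3 − 252·n^2 + 4·m^2·n − 2·m·n^2 − 9·m·n − 8·m^3 + 4·m^2·n + 18·m^2    [distributive law]
= −171·m·n − 180·n^2 + 324·n + 54·m^2 − 81·m + 110·m·n^2 − 56·n^3 + 8·m^2·n − 8·m^3    [combine like terms]

−171·m·n − 180·n^2 + 324·n + 54·m^2 − 81·m + 110·m·n^2 − 56·n^3 + 8·m^2·n − 8·m^3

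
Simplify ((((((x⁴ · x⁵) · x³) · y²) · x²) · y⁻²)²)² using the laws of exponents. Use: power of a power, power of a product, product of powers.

x⁵⁶

((((((x⁴ · x⁵) · x³) · y²) · x²) · y⁻²)²)²
= (((((x⁴ · x⁵) · x³) · y²) · x²) · y⁻²)⁴    [power of a power]
= (((((x⁴ · x⁵) · x³) · y²) · x²)⁴) · ((y⁻²)⁴)    [power of a product]
= (((((x⁴ · x⁵) · x³) · y²)⁴) · ((x²)⁴)) · ((y⁻²)⁴)    [power of a product]
= (((((x⁴ · x⁵) · x³)⁴) · ((y²)⁴)) · ((x²)⁴)) · ((y⁻²)⁴)    [power of a product]
= (((((x⁴ · x⁵)⁴) · ((x³)⁴)) · ((y²)⁴)) · ((x²)⁴)) · ((y⁻²)⁴)    [power of a product]
= ((((((x⁴)⁴) · ((x⁵)⁴)) · ((x³)⁴)) · ((y²)⁴)) · ((x²)⁴)) · ((y⁻²)⁴)    [power of a product]
= ((((x¹⁶ · ((x⁵)⁴)) · ((x³)⁴)) · ((y²)⁴)) · ((x²)⁴)) · ((y⁻²)⁴)    [power of a power]
= ((((x¹⁶ · x²⁰) · ((x³)⁴)) · ((y²)⁴)) · ((x²)⁴)) · ((y⁻²)⁴)    [power of a power]
= (((x³⁶ · ((x³)⁴)) · ((y²)⁴)) · ((x²)⁴)) · ((y⁻²)⁴)    [product of powers]
= (((x³⁶ · x¹²) · ((y²)⁴)) · ((x²)⁴)) · ((y⁻²)⁴)    [power of a power]
= ((x⁴⁸ · ((y²)⁴)) · ((x²)⁴)) · ((y⁻²)⁴)    [product of powers]
= ((x⁴⁸ · y⁸) · ((x²)⁴)) · ((y⁻²)⁴)    [power of a power]
= ((x⁴⁸ · y⁸) · x⁸) · ((y⁻²)⁴)    [power of a power]
= ((x⁴⁸ · y⁸) · x⁸) · y⁻⁸    [power of a power]
= x⁵⁶    [product of powers]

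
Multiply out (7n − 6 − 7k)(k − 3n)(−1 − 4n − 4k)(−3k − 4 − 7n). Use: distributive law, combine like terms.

(7n − 6 − 7k)(k − 3n)(−1 − 4n − 4k)(−3k − 4 − 7n)
= (7kn − 21n² − 6k + 18n − 7k² + 21kn)(−1 − 4n − 4k)(−3k − 4 − 7n)    [distributive law]
= (28kn − 21n² − 6k + 18n − 7k²)(−1 − 4n − 4k)(−3k − 4 − 7n)    [combine like terms]
= (−28kn − 112kn² − 112k²n + 21n² + 84n³ + 84kn² + 6k + 24kn + 24k² − 18n − 72n² − 72kn + 7k² + 28k²n + 28k³)(−3k − 4 − 7n)    [distributive law]
= (−76kn − 28kn² − 84k²n − 51n² + 84n³ + 6k + 31k² − 18n + 28k³)(−3k − 4 − 7n)    [combine like terms]
= 228k²n + 304kn + 532kn² + 84k²n² + 112kn² + 196kn³ + 252k³n + 336k²n + 588k²n² + 153kn² + 204n² + 357n³ − 252kn³ − 336n³ − 588n⁴ − 18k² − 24k − 42kn − 93k³ − 124k² − 217k²n + 54kn + 72n + 126n² − 84k⁴ − 112k³ − 196k³n    [distributive law]
= 347k²n + 316kn + 797kn² + 672k²n² − 56kn³ + 56k³n + 330n² + 21n³ − 588n⁴ − 142k² − 24k − 205k³ + 72n − 84k⁴    [combine like terms]

347k²n + 316kn + 797kn² + 672k²n² − 56kn³ + 56k³n + 330n² + 21n³ − 588n⁴ − 142k² − 24k − 205k³ + 72n − 84k⁴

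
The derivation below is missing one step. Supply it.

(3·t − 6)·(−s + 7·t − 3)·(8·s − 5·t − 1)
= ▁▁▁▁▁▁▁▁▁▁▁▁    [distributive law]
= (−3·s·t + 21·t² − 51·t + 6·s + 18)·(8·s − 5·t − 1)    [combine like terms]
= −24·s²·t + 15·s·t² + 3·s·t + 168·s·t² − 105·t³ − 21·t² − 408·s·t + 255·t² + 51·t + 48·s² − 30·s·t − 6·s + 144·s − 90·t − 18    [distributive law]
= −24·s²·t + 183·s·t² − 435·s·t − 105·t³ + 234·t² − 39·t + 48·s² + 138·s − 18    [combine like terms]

By distributive law:

(−3·s·t + 21·t² − 9·t + 6·s − 42·t + 18)·(8·s − 5·t − 1)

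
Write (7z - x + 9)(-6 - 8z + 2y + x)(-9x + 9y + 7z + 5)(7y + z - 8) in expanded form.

8445xyz - 3666xz^2 - 9087xz - 6656y^2z - 5128yz^2 - 392yz + 2058z^3 + 7676z^2 + 7314z + 4258xyz^2 + 609xz^3 - 2716y^2z^2 - 3150yz^3 - 392z^4 - 53xy^2z + 882y^3z - 985x^2yz - 142x^2z^2 + 996x^2z - 1052x^2y + 1120x^2 - 115xy^2 + 4223xy - 4488x + 63x^2y^2 - 126xy^3 + 63x^3y + 9x^3z - 72x^3 - 4068y^2 + 1278y + 2160 + 1134y^3

(7z - x + 9)(-6 - 8z + 2y + x)(-9x + 9y + 7z + 5)(7y + z - 8)
= (-42z - 56z^2 + 14yz + 7xz + 6x + 8xz - 2xy - x^2 - 54 - 72z + 18y + 9x)(-9x + 9y + 7z + 5)(7y + z - 8)    [distributive law]
= (-114z - 56z^2 + 14yz + 15xz + 15x - 2xy - x^2 - 54 + 18y)(-9x + 9y + 7z + 5)(7y + z - 8)    [combine like terms]
= (1026xz - 1026yz - 798z^2 - 570z + 504xz^2 - 504yz^2 - 392z^3 - 280z^2 - 126xyz + 126y^2z + 98yz^2 + 70yz - 135x^2z + 135xyz + 105xz^2 + 75xz - 135x^2 + 135xy + 105xz + 75x + 18x^2y - 18xy^2 - 14xyz - 10xy + 9x^3 - 9x^2y - 7x^2z - 5x^2 + 486x - 486y - 378z - 270 - 162xy + 162y^2 + 126yz + 90y)(7y + z - 8)    [distributive law]
= (1206xz - 830yz - 1078z^2 - 948z + 609xz^2 - 406yz^2 - 392z^3 - 5xyz + 126y^2z - 142x^2z - 140x^2 - 37xy + 561x + 9x^2y - 18xy^2 + 9x^3 - 396y - 270 + 162y^2)(7y + z - 8)    [combine like terms]
= 8442xyz + 1206xz^2 - 9648xz - 5810y^2z - 830yz^2 + 6640yz - 7546yz^2 - 1078z^3 + 8624z^2 - 6636yz - 948z^2 + 7584z + 4263xyz^2 + 609xz^3 - 4872xz^2 - 2842y^2z^2 - 406yz^3 + 3248yz^2 - 2744yz^3 - 392z^4 + 3136z^3 - 35xy^2z - 5xyz^2 + 40xyz + 882y^3z + 126y^2z^2 - 1008y^2z - 994x^2yz - 142x^2z^2 + 1136x^2z - 980x^2y - 140x^2z + 1120x^2 - 259xy^2 - 37xyz + 296xy + 3927xy + 561xz - 4488x + 63x^2y^2 + 9x^2yz - 72x^2y - 126xy^3 - 18xy^2z + 144xy^2 + 63x^3y + 9x^3z - 72x^3 - 2772y^2 - 396yz + 3168y - 1890y - 270z + 2160 + 1134y^3 + 162y^2z - 1296y^2    [distributive law]
= 8445xyz - 3666xz^2 - 9087xz - 6656y^2z - 5128yz^2 - 392yz + 2058z^3 + 7676z^2 + 7314z + 4258xyz^2 + 609xz^3 - 2716y^2z^2 - 3150yz^3 - 392z^4 - 53xy^2z + 882y^3z - 985x^2yz - 142x^2z^2 + 996x^2z - 1052x^2y + 1120x^2 - 115xy^2 + 4223xy - 4488x + 63x^2y^2 - 126xy^3 + 63x^3y + 9x^3z - 72x^3 - 4068y^2 + 1278y + 2160 + 1134y^3    [combine like terms]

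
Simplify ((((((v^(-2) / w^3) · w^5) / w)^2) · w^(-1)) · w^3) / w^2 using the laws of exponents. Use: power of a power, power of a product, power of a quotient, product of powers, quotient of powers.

v^(-4)w^2

((((((v^(-2) / w^3) · w^5) / w)^2) · w^(-1)) · w^3) / w^2
= ((((((v^(-2) / w^3) · w^5)^2) / (w^2)) · w^(-1)) · w^3) / w^2    [power of a quotient]
= ((((((v^(-2) / w^3)^2) · ((w^5)^2)) / (w^2)) · w^(-1)) · w^3) / w^2    [power of a product]
= (((((((v^(-2))^2) / ((w^3)^2)) · ((w^5)^2)) / (w^2)) · w^(-1)) · w^3) / w^2    [power of a quotient]
= (((((v^(-4) / ((w^3)^2)) · ((w^5)^2)) / (w^2)) · w^(-1)) · w^3) / w^2    [power of a power]
= (((((v^(-4) / w^6) · ((w^5)^2)) / (w^2)) · w^(-1)) · w^3) / w^2    [power of a power]
= (((((v^(-4) / w^6) · w^10) / (w^2)) · w^(-1)) · w^3) / w^2    [power of a power]
= v^(-4)w^2    [quotient of powers; product of powers]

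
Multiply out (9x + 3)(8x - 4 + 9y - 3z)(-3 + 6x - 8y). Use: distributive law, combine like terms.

(9x + 3)(8x - 4 + 9y - 3z)(-3 + 6x - 8y)
= (72x^2 - 36x + 81xy - 27xz + 24x - 12 + 27y - 9z)(-3 + 6x - 8y)    [distributive law]
= (72x^2 - 12x + 81xy - 27xz - 12 + 27y - 9z)(-3 + 6x - 8y)    [combine like terms]
= -216x^2 + 432x^3 - 576x^2y + 36x - 72x^2 + 96xy - 243xy + 486x^2y - 648xy^2 + 81xz - 162x^2z + 216xyz + 36 - 72x + 96y - 81y + 162xy - 216y^2 + 27z - 54xz + 72yz    [distributive law]
= -288x^2 + 432x^3 - 90x^2y - 36x + 15xy - 648xy^2 + 27xz - 162x^2z + 216xyz + 36 + 15y - 216y^2 + 27z + 72yz    [combine like terms]

-288x^2 + 432x^3 - 90x^2y - 36x + 15xy - 648xy^2 + 27xz - 162x^2z + 216xyz + 36 + 15y - 216y^2 + 27z + 72yz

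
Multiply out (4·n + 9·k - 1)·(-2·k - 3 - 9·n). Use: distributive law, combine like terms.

-89·k·n - 3·n - 36·n^2 - 18·k^2 - 25·k + 3

(4·n + 9·k - 1)·(-2·k - 3 - 9·n)
= -8·k·n - 12·n - 36·n^2 - 18·k^2 - 27·k - 81·k·n + 2·k + 3 + 9·n    [distributive law]
= -89·k·n - 3·n - 36·n^2 - 18·k^2 - 25·k + 3    [combine like terms]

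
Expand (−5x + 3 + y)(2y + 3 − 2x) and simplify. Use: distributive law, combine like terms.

(−5x + 3 + y)(2y + 3 − 2x)
= −10xy − 15x + 10x² + 6y + 9 − 6x + 2y² + 3y − 2xy    [distributive law]
= −12xy − 21x + 10x² + 9y + 9 + 2y²    [combine like terms]

−12xy − 21x + 10x² + 9y + 9 + 2y²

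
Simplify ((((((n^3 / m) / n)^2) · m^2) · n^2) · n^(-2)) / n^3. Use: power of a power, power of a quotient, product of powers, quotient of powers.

n

((((((n^3 / m) / n)^2) · m^2) · n^2) · n^(-2)) / n^3
= ((((((n^3 / m)^2) / (n^2)) · m^2) · n^2) · n^(-2)) / n^3    [power of a quotient]
= (((((((n^3)^2) / (m^2)) / (n^2)) · m^2) · n^2) · n^(-2)) / n^3    [power of a quotient]
= (((((n^6 / (m^2)) / (n^2)) · m^2) · n^2) · n^(-2)) / n^3    [power of a power]
= n    [quotient of powers; product of powers]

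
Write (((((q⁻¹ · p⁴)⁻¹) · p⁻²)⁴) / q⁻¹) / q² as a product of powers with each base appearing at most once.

p⁻²⁴q³

(((((q⁻¹ · p⁴)⁻¹) · p⁻²)⁴) / q⁻¹) / q²
= (((((q⁻¹ · p⁴)⁻¹)⁴) · ((p⁻²)⁴)) / q⁻¹) / q²    [power of a product]
= ((((q⁻¹ · p⁴)⁻⁴) · ((p⁻²)⁴)) / q⁻¹) / q²    [power of a power]
= (((((q⁻¹)⁻⁴) · ((p⁴)⁻⁴)) · ((p⁻²)⁴)) / q⁻¹) / q²    [power of a product]
= (((q⁴ · ((p⁴)⁻⁴)) · ((p⁻²)⁴)) / q⁻¹) / q²    [power of a power]
= (((q⁴ · p⁻¹⁶) · ((p⁻²)⁴)) / q⁻¹) / q²    [power of a power]
= (((q⁴ · p⁻¹⁶) · p⁻⁸) / q⁻¹) / q²    [power of a power]
= p⁻²⁴q³    [quotient of powers; product of powers]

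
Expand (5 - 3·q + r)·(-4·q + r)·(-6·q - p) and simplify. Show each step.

(5 - 3·q + r)·(-4·q + r)·(-6·q - p)
= (-20·q + 5·r + 12·q^2 - 3·q·r - 4·q·r + r^2)·(-6·q - p)    [distributive law]
= (-20·q + 5·r + 12·q^2 - 7·q·r + r^2)·(-6·q - p)    [combine like terms]
= 120·q^2 + 20·p·q - 30·q·r - 5·p·r - 72·q^3 - 12·p·q^2 + 42·q^2·r + 7·p·q·r - 6·q·r^2 - p·r^2    [distributive law]

120·q^2 + 20·p·q - 30·q·r - 5·p·r - 72·q^3 - 12·p·q^2 + 42·q^2·r + 7·p·q·r - 6·q·r^2 - p·r^2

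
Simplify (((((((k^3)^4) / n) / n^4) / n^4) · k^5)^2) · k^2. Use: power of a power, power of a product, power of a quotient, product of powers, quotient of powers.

(((((((k^3)^4) / n) / n^4) / n^4) · k^5)^2) · k^2
= (((((((k^3)^4) / n) / n^4) / n^4)^2) · ((k^5)^2)) · k^2    [power of a product]
= (((((((k^3)^4) / n) / n^4)^2) / ((n^4)^2)) · ((k^5)^2)) · k^2    [power of a quotient]
= (((((((k^3)^4) / n)^2) / ((n^4)^2)) / ((n^4)^2)) · ((k^5)^2)) · k^2    [power of a quotient]
= (((((((k^3)^4)^2) / (n^2)) / ((n^4)^2)) / ((n^4)^2)) · ((k^5)^2)) · k^2    [power of a quotient]
= ((((((k^3)^8) / (n^2)) / ((n^4)^2)) / ((n^4)^2)) · ((k^5)^2)) · k^2    [power of a power]
= ((((k^24 / (n^2)) / ((n^4)^2)) / ((n^4)^2)) · ((k^5)^2)) · k^2    [power of a power]
= ((((k^24 / n^2) / n^8) / ((n^4)^2)) · ((k^5)^2)) · k^2    [power of a power]
= ((((k^24 / n^2) / n^8) / n^8) · ((k^5)^2)) · k^2    [power of a power]
= ((((k^24 / n^2) / n^8) / n^8) · k^10) · k^2    [power of a power]
= k^36·n^(-18)    [quotient of powers; product of powers]

k^36·n^(-18)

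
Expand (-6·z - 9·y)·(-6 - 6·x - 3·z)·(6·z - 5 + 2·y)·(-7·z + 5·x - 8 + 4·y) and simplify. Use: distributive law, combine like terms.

(-6·z - 9·y)·(-6 - 6·x - 3·z)·(6·z - 5 + 2·y)·(-7·z + 5·x - 8 + 4·y)
= (36·z + 36·x·z + 18·z² + 54·y + 54·x·y + 27·y·z)·(6·z - 5 + 2·y)·(-7·z + 5·x - 8 + 4·y)    [distributive law]
= (216·z² - 180·z + 72·y·z + 216·x·z² - 180·x·z + 72·x·y·z + 108·z³ - 90·z² + 36·y·z² + 324·y·z - 270·y + 108·y² + 324·x·y·z - 270·x·y + 108·x·y² + 162·y·z² - 135·y·z + 54·y²·z)·(-7·z + 5·x - 8 + 4·y)    [distributive law]
= (126·z² - 180·z + 261·y·z + 216·x·z² - 180·x·z + 396·x·y·z + 108·z³ + 198·y·z² - 270·y + 108·y² - 270·x·y + 108·x·y² + 54·y²·z)·(-7·z + 5·x - 8 + 4·y)    [combine like terms]
= -882·z³ + 630·x·z² - 1008·z² + 504·y·z² + 1260·z² - 900·x·z + 1440·z - 720·y·z - 1827·y·z² + 1305·x·y·z - 2088·y·z + 1044·y²·z - 1512·x·z³ + 1080·x²·z² - 1728·x·z² + 864·x·y·z² + 1260·x·z² - 900·x²·z + 1440·x·z - 720·x·y·z - 2772·x·y·z² + 1980·x²·y·z - 3168·x·y·z + 1584·x·y²·z - 756·z⁴ + 540·x·z³ - 864·z³ + 432·y·z³ - 1386·y·z³ + 990·x·y·z² - 1584·y·z² + 792·y²·z² + 1890·y·z - 1350·x·y + 2160·y - 1080·y² - 756·y²·z + 540·x·y² - 864·y² + 432·y³ + 1890·x·y·z - 1350·x²·y + 2160·x·y - 1080·x·y² - 756·x·y²·z + 540·x²·y² - 864·x·y² + 432·x·y³ - 378·y²·z² + 270·x·y²·z - 432·y²·z + 216·y³·z    [distributive law]
= -1746·z³ + 162·x·z² + 252·z² - 2907·y·z² + 540·x·z + 1440·z - 918·y·z - 693·x·y·z - 144·y²·z - 972·x·z³ + 1080·x²·z² - 918·x·y·z² - 900·x²·z + 1980·x²·y·z + 1098·x·y²·z - 756·z⁴ - 954·y·z³ + 414·y²·z² + 810·x·y + 2160·y - 1944·y² - 1404·x·y² + 432·y³ - 1350·x²·y + 540·x²·y² + 432·x·y³ + 216·y³·z    [combine like terms]

-1746·z³ + 162·x·z² + 252·z² - 2907·y·z² + 540·x·z + 1440·z - 918·y·z - 693·x·y·z - 144·y²·z - 972·x·z³ + 1080·x²·z² - 918·x·y·z² - 900·x²·z + 1980·x²·y·z + 1098·x·y²·z - 756·z⁴ - 954·y·z³ + 414·y²·z² + 810·x·y + 2160·y - 1944·y² - 1404·x·y² + 432·y³ - 1350·x²·y + 540·x²·y² + 432·x·y³ + 216·y³·z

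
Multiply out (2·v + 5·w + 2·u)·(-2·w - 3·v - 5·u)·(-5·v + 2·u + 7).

(2·v + 5·w + 2·u)·(-2·w - 3·v - 5·u)·(-5·v + 2·u + 7)
= (-4·v·w - 6·v^2 - 10·u·v - 10·w^2 - 15·v·w - 25·u·w - 4·u·w - 6·u·v - 10·u^2)·(-5·v + 2·u + 7)    [distributive law]
= (-19·v·w - 6·v^2 - 16·u·v - 10·w^2 - 29·u·w - 10·u^2)·(-5·v + 2·u + 7)    [combine like terms]
= 95·v^2·w - 38·u·v·w - 133·v·w + 30·v^3 - 12·u·v^2 - 42·v^2 + 80·u·v^2 - 32·u^2·v - 112·u·v + 50·v·w^2 - 20·u·w^2 - 70·w^2 + 145·u·v·w - 58·u^2·w - 203·u·w + 50·u^2·v - 20·u^3 - 70·u^2    [distributive law]
= 95·v^2·w + 107·u·v·w - 133·v·w + 30·v^3 + 68·u·v^2 - 42·v^2 + 18·u^2·v - 112·u·v + 50·v·w^2 - 20·u·w^2 - 70·w^2 - 58·u^2·w - 203·u·w - 20·u^3 - 70·u^2    [combine like terms]

95·v^2·w + 107·u·v·w - 133·v·w + 30·v^3 + 68·u·v^2 - 42·v^2 + 18·u^2·v - 112·u·v + 50·v·w^2 - 20·u·w^2 - 70·w^2 - 58·u^2·w - 203·u·w - 20·u^3 - 70·u^2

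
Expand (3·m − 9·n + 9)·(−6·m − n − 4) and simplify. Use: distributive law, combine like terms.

−18·m^2 + 51·m·n − 66·m + 9·n^2 + 27·n − 36

(3·m − 9·n + 9)·(−6·m − n − 4)
= −18·m^2 − 3·m·n − 12·m + 54·m·n + 9·n^2 + 36·n − 54·m − 9·n − 36    [distributive law]
= −18·m^2 + 51·m·n − 66·m + 9·n^2 + 27·n − 36    [combine like terms]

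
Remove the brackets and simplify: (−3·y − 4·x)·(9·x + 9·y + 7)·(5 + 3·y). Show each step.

(−3·y − 4·x)·(9·x + 9·y + 7)·(5 + 3·y)
= (−27·x·y − 27·y^2 − 21·y − 36·x^2 − 36·x·y − 28·x)·(5 + 3·y)    [distributive law]
= (−63·x·y − 27·y^2 − 21·y − 36·x^2 − 28·x)·(5 + 3·y)    [combine like terms]
= −315·x·y − 189·x·y^2 − 135·y^2 − 81·y^3 − 105·y − 63·y^2 − 180·x^2 − 108·x^2·y − 140·x − 84·x·y    [distributive law]
= −399·x·y − 189·x·y^2 − 198·y^2 − 81·y^3 − 105·y − 180·x^2 − 108·x^2·y − 140·x    [combine like terms]

−399·x·y − 189·x·y^2 − 198·y^2 − 81·y^3 − 105·y − 180·x^2 − 108·x^2·y − 140·x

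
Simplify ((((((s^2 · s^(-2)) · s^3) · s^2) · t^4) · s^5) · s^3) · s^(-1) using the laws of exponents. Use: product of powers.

((((((s^2 · s^(-2)) · s^3) · s^2) · t^4) · s^5) · s^3) · s^(-1)
= (((((s^0 · s^3) · s^2) · t^4) · s^5) · s^3) · s^(-1)    [product of powers]
= ((((s^3 · s^2) · t^4) · s^5) · s^3) · s^(-1)    [product of powers]
= (((s^5 · t^4) · s^5) · s^3) · s^(-1)    [product of powers]
= s^12·t^4    [product of powers]

s^12·t^4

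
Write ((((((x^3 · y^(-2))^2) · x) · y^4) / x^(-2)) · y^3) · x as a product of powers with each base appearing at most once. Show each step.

x^10·y^3

((((((x^3 · y^(-2))^2) · x) · y^4) / x^(-2)) · y^3) · x
= (((((((x^3)^2) · ((y^(-2))^2)) · x) · y^4) / x^(-2)) · y^3) · x    [power of a product]
= (((((x^6 · ((y^(-2))^2)) · x) · y^4) / x^(-2)) · y^3) · x    [power of a power]
= (((((x^6 · y^(-4)) · x) · y^4) / x^(-2)) · y^3) · x    [power of a power]
= x^10·y^3    [quotient of powers; product of powers]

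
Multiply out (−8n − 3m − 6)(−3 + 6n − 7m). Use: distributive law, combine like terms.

−12n − 48n^2 + 38mn + 51m + 21m^2 + 18

(−8n − 3m − 6)(−3 + 6n − 7m)
= 24n − 48n^2 + 56mn + 9m − 18mn + 21m^2 + 18 − 36n + 42m    [distributive law]
= −12n − 48n^2 + 38mn + 51m + 21m^2 + 18    [combine like terms]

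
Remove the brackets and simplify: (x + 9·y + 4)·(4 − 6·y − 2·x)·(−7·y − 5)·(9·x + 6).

1416·x^2·y − 660·x·y + 240·x^2 − 600·x + 1512·x^2·y^2 + 2682·x·y^2 + 126·x^3·y + 90·x^3 + 1116·y^2 − 1032·y + 3402·x·y^3 + 2268·y^3 − 480

(x + 9·y + 4)·(4 − 6·y − 2·x)·(−7·y − 5)·(9·x + 6)
= (4·x − 6·x·y − 2·x^2 + 36·y − 54·y^2 − 18·x·y + 16 − 24·y − 8·x)·(−7·y − 5)·(9·x + 6)    [distributive law]
= (−4·x − 24·x·y − 2·x^2 + 12·y − 54·y^2 + 16)·(−7·y − 5)·(9·x + 6)    [combine like terms]
= (28·x·y + 20·x + 168·x·y^2 + 120·x·y + 14·x^2·y + 10·x^2 − 84·y^2 − 60·y + 378·y^3 + 270·y^2 − 112·y − 80)·(9·x + 6)    [distributive law]
= (148·x·y + 20·x + 168·x·y^2 + 14·x^2·y + 10·x^2 + 186·y^2 − 172·y + 378·y^3 − 80)·(9·x + 6)    [combine like terms]
= 1332·x^2·y + 888·x·y + 180·x^2 + 120·x + 1512·x^2·y^2 + 1008·x·y^2 + 126·x^3·y + 84·x^2·y + 90·x^3 + 60·x^2 + 1674·x·y^2 + 1116·y^2 − 1548·x·y − 1032·y + 3402·x·y^3 + 2268·y^3 − 720·x − 480    [distributive law]
= 1416·x^2·y − 660·x·y + 240·x^2 − 600·x + 1512·x^2·y^2 + 2682·x·y^2 + 126·x^3·y + 90·x^3 + 1116·y^2 − 1032·y + 3402·x·y^3 + 2268·y^3 − 480    [combine like terms]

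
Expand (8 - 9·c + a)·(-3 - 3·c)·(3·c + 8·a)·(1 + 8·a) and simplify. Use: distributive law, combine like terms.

-72·c - 561·a·c - 192·a - 1560·a² + 9·c² + 279·a·c² + 96·a²·c + 81·c³ + 648·a·c³ + 1656·a²·c² - 192·a³ - 192·a³·c

(8 - 9·c + a)·(-3 - 3·c)·(3·c + 8·a)·(1 + 8·a)
= (-24 - 24·c + 27·c + 27·c² - 3·a - 3·a·c)·(3·c + 8·a)·(1 + 8·a)    [distributive law]
= (-24 + 3·c + 27·c² - 3·a - 3·a·c)·(3·c + 8·a)·(1 + 8·a)    [combine like terms]
= (-72·c - 192·a + 9·c² + 24·a·c + 81·c³ + 216·a·c² - 9·a·c - 24·a² - 9·a·c² - 24·a²·c)·(1 + 8·a)    [distributive law]
= (-72·c - 192·a + 9·c² + 15·a·c + 81·c³ + 207·a·c² - 24·a² - 24·a²·c)·(1 + 8·a)    [combine like terms]
= -72·c - 576·a·c - 192·a - 1536·a² + 9·c² + 72·a·c² + 15·a·c + 120·a²·c + 81·c³ + 648·a·c³ + 207·a·c² + 1656·a²·c² - 24·a² - 192·a³ - 24·a²·c - 192·a³·c    [distributive law]
= -72·c - 561·a·c - 192·a - 1560·a² + 9·c² + 279·a·c² + 96·a²·c + 81·c³ + 648·a·c³ + 1656·a²·c² - 192·a³ - 192·a³·c    [combine like terms]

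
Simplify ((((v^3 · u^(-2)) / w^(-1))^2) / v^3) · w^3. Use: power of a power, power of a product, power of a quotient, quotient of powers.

((((v^3 · u^(-2)) / w^(-1))^2) / v^3) · w^3
= ((((v^3 · u^(-2))^2) / ((w^(-1))^2)) / v^3) · w^3    [power of a quotient]
= (((((v^3)^2) · ((u^(-2))^2)) / ((w^(-1))^2)) / v^3) · w^3    [power of a product]
= (((v^6 · ((u^(-2))^2)) / ((w^(-1))^2)) / v^3) · w^3    [power of a power]
= (((v^6 · u^(-4)) / ((w^(-1))^2)) / v^3) · w^3    [power of a power]
= (((v^6 · u^(-4)) / w^(-2)) / v^3) · w^3    [power of a power]
= u^(-4)·v^3·w^5    [quotient of powers]

u^(-4)·v^3·w^5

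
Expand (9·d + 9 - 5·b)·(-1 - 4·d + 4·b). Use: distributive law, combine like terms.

-45·d - 36·d² + 56·b·d - 9 + 41·b - 20·b²

(9·d + 9 - 5·b)·(-1 - 4·d + 4·b)
= -9·d - 36·d² + 36·b·d - 9 - 36·d + 36·b + 5·b + 20·b·d - 20·b²    [distributive law]
= -45·d - 36·d² + 56·b·d - 9 + 41·b - 20·b²    [combine like terms]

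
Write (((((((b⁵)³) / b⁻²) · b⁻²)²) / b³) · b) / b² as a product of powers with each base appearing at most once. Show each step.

(((((((b⁵)³) / b⁻²) · b⁻²)²) / b³) · b) / b²
= (((((((b⁵)³) / b⁻²)²) · ((b⁻²)²)) / b³) · b) / b²    [power of a product]
= (((((((b⁵)³)²) / ((b⁻²)²)) · ((b⁻²)²)) / b³) · b) / b²    [power of a quotient]
= ((((((b⁵)⁶) / ((b⁻²)²)) · ((b⁻²)²)) / b³) · b) / b²    [power of a power]
= ((((b³⁰ / ((b⁻²)²)) · ((b⁻²)²)) / b³) · b) / b²    [power of a power]
= ((((b³⁰ / b⁻⁴) · ((b⁻²)²)) / b³) · b) / b²    [power of a power]
= (((b³⁴ · ((b⁻²)²)) / b³) · b) / b²    [quotient of powers]
= (((b³⁴ · b⁻⁴) / b³) · b) / b²    [power of a power]
= ((b³⁰ / b³) · b) / b²    [product of powers]
= (b²⁷ · b) / b²    [quotient of powers]
= b²⁸ / b²    [product of powers]
= b²⁶    [quotient of powers]

b²⁶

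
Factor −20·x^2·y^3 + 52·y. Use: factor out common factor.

4·y(−5·x^2·y^2 + 13)

−20·x^2·y^3 + 52·y
= 4(−5·x^2·y^3 + 13·y)    [factor out 4]
= 4·y(−5·x^2·y^2 + 13)    [factor out y]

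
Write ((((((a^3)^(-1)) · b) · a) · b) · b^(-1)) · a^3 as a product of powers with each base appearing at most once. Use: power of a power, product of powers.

ab

((((((a^3)^(-1)) · b) · a) · b) · b^(-1)) · a^3
= ((((a^(-3) · b) · a) · b) · b^(-1)) · a^3    [power of a power]
= ab    [product of powers]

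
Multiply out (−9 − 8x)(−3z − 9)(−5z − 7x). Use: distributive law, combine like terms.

(−9 − 8x)(−3z − 9)(−5z − 7x)
= (27z + 81 + 24xz + 72x)(−5z − 7x)    [distributive law]
= −135z^2 − 189xz − 405z − 567x − 120xz^2 − 168x^2z − 360xz − 504x^2    [distributive law]
= −135z^2 − 549xz − 405z − 567x − 120xz^2 − 168x^2z − 504x^2    [combine like terms]

−135z^2 − 549xz − 405z − 567x − 120xz^2 − 168x^2z − 504x^2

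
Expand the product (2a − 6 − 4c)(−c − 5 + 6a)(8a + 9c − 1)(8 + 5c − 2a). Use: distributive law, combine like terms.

−2340a^2c − 96a^2c^2 + 680a^3c − 2976ac^2 − 1082ac^3 − 498ac − 3612a^2 + 1528a^3 + 2348a − 192a^4 + 3060c^2 + 1438c^3 + 1802c − 240 + 180c^4

(2a − 6 − 4c)(−c − 5 + 6a)(8a + 9c − 1)(8 + 5c − 2a)
= (−2ac − 10a + 12a^2 + 6c + 30 − 36a + 4c^2 + 20c − 24ac)(8a + 9c − 1)(8 + 5c − 2a)    [distributive law]
= (−26ac − 46a + 12a^2 + 26c + 30 + 4c^2)(8a + 9c − 1)(8 + 5c − 2a)    [combine like terms]
= (−208a^2c − 234ac^2 + 26ac − 368a^2 − 414ac + 46a + 96a^3 + 108a^2c − 12a^2 + 208ac + 234c^2 − 26c + 240a + 270c − 30 + 32ac^2 + 36c^3 − 4c^2)(8 + 5c − 2a)    [distributive law]
= (−100a^2c − 202ac^2 − 180ac − 380a^2 + 286a + 96a^3 + 230c^2 + 244c − 30 + 36c^3)(8 + 5c − 2a)    [combine like terms]
= −800a^2c − 500a^2c^2 + 200a^3c − 1616ac^2 − 1010ac^3 + 404a^2c^2 − 1440ac − 900ac^2 + 360a^2c − 3040a^2 − 1900a^2c + 760a^3 + 2288a + 1430ac − 572a^2 + 768a^3 + 480a^3c − 192a^4 + 1840c^2 + 1150c^3 − 460ac^2 + 1952c + 1220c^2 − 488ac − 240 − 150c + 60a + 288c^3 + 180c^4 − 72ac^3    [distributive law]
= −2340a^2c − 96a^2c^2 + 680a^3c − 2976ac^2 − 1082ac^3 − 498ac − 3612a^2 + 1528a^3 + 2348a − 192a^4 + 3060c^2 + 1438c^3 + 1802c − 240 + 180c^4    [combine like terms]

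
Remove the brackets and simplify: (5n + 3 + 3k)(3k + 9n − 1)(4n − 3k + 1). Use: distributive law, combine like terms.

(5n + 3 + 3k)(3k + 9n − 1)(4n − 3k + 1)
= (15kn + 45n² − 5n + 9k + 27n − 3 + 9k² + 27kn − 3k)(4n − 3k + 1)    [distributive law]
= (42kn + 45n² + 22n + 6k − 3 + 9k²)(4n − 3k + 1)    [combine like terms]
= 168kn² − 126k²n + 42kn + 180n³ − 135kn² + 45n² + 88n² − 66kn + 22n + 24kn − 18k² + 6k − 12n + 9k − 3 + 36k²n − 27k³ + 9k²    [distributive law]
= 33kn² − 90k²n + 180n³ + 133n² + 10n − 9k² + 15k − 3 − 27k³    [combine like terms]

33kn² − 90k²n + 180n³ + 133n² + 10n − 9k² + 15k − 3 − 27k³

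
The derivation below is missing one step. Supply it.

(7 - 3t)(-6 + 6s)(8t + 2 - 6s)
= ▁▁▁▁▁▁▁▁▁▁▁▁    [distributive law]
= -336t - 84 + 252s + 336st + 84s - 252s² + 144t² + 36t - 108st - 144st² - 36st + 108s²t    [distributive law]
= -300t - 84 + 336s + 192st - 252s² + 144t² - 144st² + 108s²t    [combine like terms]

By distributive law:

(-42 + 42s + 18t - 18st)(8t + 2 - 6s)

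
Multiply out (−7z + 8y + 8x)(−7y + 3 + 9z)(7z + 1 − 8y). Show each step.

1351yz² + 457yz − 1360y²z − 210z² − 21z − 441z³ − 248y² + 448y³ + 24y − 968xyz − 248xy + 448xy² + 240xz + 24x + 504xz²

(−7z + 8y + 8x)(−7y + 3 + 9z)(7z + 1 − 8y)
= (49yz − 21z − 63z² − 56y² + 24y + 72yz − 56xy + 24x + 72xz)(7z + 1 − 8y)    [distributive law]
= (121yz − 21z − 63z² − 56y² + 24y − 56xy + 24x + 72xz)(7z + 1 − 8y)    [combine like terms]
= 847yz² + 121yz − 968y²z − 147z² − 21z + 168yz − 441z³ − 63z² + 504yz² − 392y²z − 56y² + 448y³ + 168yz + 24y − 192y² − 392xyz − 56xy + 448xy² + 168xz + 24x − 192xy + 504xz² + 72xz − 576xyz    [distributive law]
= 1351yz² + 457yz − 1360y²z − 210z² − 21z − 441z³ − 248y² + 448y³ + 24y − 968xyz − 248xy + 448xy² + 240xz + 24x + 504xz²    [combine like terms]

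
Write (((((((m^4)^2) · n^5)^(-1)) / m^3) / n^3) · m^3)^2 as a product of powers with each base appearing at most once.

m^(-16)·n^(-16)

(((((((m^4)^2) · n^5)^(-1)) / m^3) / n^3) · m^3)^2
= (((((((m^4)^2) · n^5)^(-1)) / m^3) / n^3)^2) · ((m^3)^2)    [power of a product]
= (((((((m^4)^2) · n^5)^(-1)) / m^3)^2) / ((n^3)^2)) · ((m^3)^2)    [power of a quotient]
= (((((((m^4)^2) · n^5)^(-1))^2) / ((m^3)^2)) / ((n^3)^2)) · ((m^3)^2)    [power of a quotient]
= ((((((m^4)^2) · n^5)^(-2)) / ((m^3)^2)) / ((n^3)^2)) · ((m^3)^2)    [power of a power]
= ((((((m^4)^2)^(-2)) · ((n^5)^(-2))) / ((m^3)^2)) / ((n^3)^2)) · ((m^3)^2)    [power of a product]
= (((((m^4)^(-4)) · ((n^5)^(-2))) / ((m^3)^2)) / ((n^3)^2)) · ((m^3)^2)    [power of a power]
= (((m^(-16) · ((n^5)^(-2))) / ((m^3)^2)) / ((n^3)^2)) · ((m^3)^2)    [power of a power]
= (((m^(-16) · n^(-10)) / ((m^3)^2)) / ((n^3)^2)) · ((m^3)^2)    [power of a power]
= (((m^(-16) · n^(-10)) / m^6) / ((n^3)^2)) · ((m^3)^2)    [power of a power]
= (((m^(-16) · n^(-10)) / m^6) / n^6) · ((m^3)^2)    [power of a power]
= (((m^(-16) · n^(-10)) / m^6) / n^6) · m^6    [power of a power]
= m^(-16)·n^(-16)    [quotient of powers; product of powers]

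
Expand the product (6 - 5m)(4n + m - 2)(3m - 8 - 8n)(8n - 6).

-128mn^2 - 1936mn + 384n^2 + 1344n - 1536n^3 + 824m^2n - 528m^2 + 984m - 576 - 160m^2n^2 + 1280mn^3 - 120m^3n + 90m^3

(6 - 5m)(4n + m - 2)(3m - 8 - 8n)(8n - 6)
= (24n + 6m - 12 - 20mn - 5m^2 + 10m)(3m - 8 - 8n)(8n - 6)    [distributive law]
= (24n + 16m - 12 - 20mn - 5m^2)(3m - 8 - 8n)(8n - 6)    [combine like terms]
= (72mn - 192n - 192n^2 + 48m^2 - 128m - 128mn - 36m + 96 + 96n - 60m^2n + 160mn + 160mn^2 - 15m^3 + 40m^2 + 40m^2n)(8n - 6)    [distributive law]
= (104mn - 96n - 192n^2 + 88m^2 - 164m + 96 - 20m^2n + 160mn^2 - 15m^3)(8n - 6)    [combine like terms]
= 832mn^2 - 624mn - 768n^2 + 576n - 1536n^3 + 1152n^2 + 704m^2n - 528m^2 - 1312mn + 984m + 768n - 576 - 160m^2n^2 + 120m^2n + 1280mn^3 - 960mn^2 - 120m^3n + 90m^3    [distributive law]
= -128mn^2 - 1936mn + 384n^2 + 1344n - 1536n^3 + 824m^2n - 528m^2 + 984m - 576 - 160m^2n^2 + 1280mn^3 - 120m^3n + 90m^3    [combine like terms]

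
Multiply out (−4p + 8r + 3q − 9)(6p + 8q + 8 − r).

−24p^2 − 14pq − 86p + 52pr + 61qr + 73r − 8r^2 + 24q^2 − 48q − 72

(−4p + 8r + 3q − 9)(6p + 8q + 8 − r)
= −24p^2 − 32pq − 32p + 4pr + 48pr + 64qr + 64r − 8r^2 + 18pq + 24q^2 + 24q − 3qr − 54p − 72q − 72 + 9r    [distributive law]
= −24p^2 − 14pq − 86p + 52pr + 61qr + 73r − 8r^2 + 24q^2 − 48q − 72    [combine like terms]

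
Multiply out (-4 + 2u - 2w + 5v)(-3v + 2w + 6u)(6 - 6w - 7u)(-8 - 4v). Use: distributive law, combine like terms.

(-4 + 2u - 2w + 5v)(-3v + 2w + 6u)(6 - 6w - 7u)(-8 - 4v)
= (12v - 8w - 24u - 6uv + 4uw + 12u^2 + 6vw - 4w^2 - 12uw - 15v^2 + 10vw + 30uv)(6 - 6w - 7u)(-8 - 4v)    [distributive law]
= (12v - 8w - 24u + 24uv - 8uw + 12u^2 + 16vw - 4w^2 - 15v^2)(6 - 6w - 7u)(-8 - 4v)    [combine like terms]
= (72v - 72vw - 84uv - 48w + 48w^2 + 56uw - 144u + 144uw + 168u^2 + 144uv - 144uvw - 168u^2v - 48uw + 48uw^2 + 56u^2w + 72u^2 - 72u^2w - 84u^3 + 96vw - 96vw^2 - 112uvw - 24w^2 + 24w^3 + 28uw^2 - 90v^2 + 90v^2w + 105uv^2)(-8 - 4v)    [distributive law]
= (72v + 24vw + 60uv - 48w + 24w^2 + 152uw - 144u + 240u^2 - 256uvw - 168u^2v + 76uw^2 - 16u^2w - 84u^3 - 96vw^2 + 24w^3 - 90v^2 + 90v^2w + 105uv^2)(-8 - 4v)    [combine like terms]
= -576v - 288v^2 - 192vw - 96v^2w - 480uv - 240uv^2 + 384w + 192vw - 192w^2 - 96vw^2 - 1216uw - 608uvw + 1152u + 576uv - 1920u^2 - 960u^2v + 2048uvw + 1024uv^2w + 1344u^2v + 672u^2v^2 - 608uw^2 - 304uvw^2 + 128u^2w + 64u^2vw + 672u^3 + 336u^3v + 768vw^2 + 384v^2w^2 - 192w^3 - 96vw^3 + 720v^2 + 360v^3 - 720v^2w - 360v^3w - 840uv^2 - 420uv^3    [distributive law]
= -576v + 432v^2 - 816v^2w + 96uv - 1080uv^2 + 384w - 192w^2 + 672vw^2 - 1216uw + 1440uvw + 1152u - 1920u^2 + 384u^2v + 1024uv^2w + 672u^2v^2 - 608uw^2 - 304uvw^2 + 128u^2w + 64u^2vw + 672u^3 + 336u^3v + 384v^2w^2 - 192w^3 - 96vw^3 + 360v^3 - 360v^3w - 420uv^3    [combine like terms]

-576v + 432v^2 - 816v^2w + 96uv - 1080uv^2 + 384w - 192w^2 + 672vw^2 - 1216uw + 1440uvw + 1152u - 1920u^2 + 384u^2v + 1024uv^2w + 672u^2v^2 - 608uw^2 - 304uvw^2 + 128u^2w + 64u^2vw + 672u^3 + 336u^3v + 384v^2w^2 - 192w^3 - 96vw^3 + 360v^3 - 360v^3w - 420uv^3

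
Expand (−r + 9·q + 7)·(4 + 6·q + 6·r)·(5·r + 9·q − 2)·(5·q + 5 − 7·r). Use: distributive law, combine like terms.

(−r + 9·q + 7)·(4 + 6·q + 6·r)·(5·r + 9·q − 2)·(5·q + 5 − 7·r)
= (−4·r − 6·q·r − 6·r^2 + 36·q + 54·q^2 + 54·q·r + 28 + 42·q + 42·r)·(5·r + 9·q − 2)·(5·q + 5 − 7·r)    [distributive law]
= (38·r + 48·q·r − 6·r^2 + 78·q + 54·q^2 + 28)·(5·r + 9·q − 2)·(5·q + 5 − 7·r)    [combine like terms]
= (190·r^2 + 342·q·r − 76·r + 240·q·r^2 + 432·q^2·r − 96·q·r − 30·r^3 − 54·q·r^2 + 12·r^2 + 390·q·r + 702·q^2 − 156·q + 270·q^2·r + 486·q^3 − 108·q^2 + 140·r + 252·q − 56)·(5·q + 5 − 7·r)    [distributive law]
= (202·r^2 + 636·q·r + 64·r + 186·q·r^2 + 702·q^2·r − 30·r^3 + 594·q^2 + 96·q + 486·q^3 − 56)·(5·q + 5 − 7·r)    [combine like terms]
= 1010·q·r^2 + 1010·r^2 − 1414·r^3 + 3180·q^2·r + 3180·q·r − 4452·q·r^2 + 320·q·r + 320·r − 448·r^2 + 930·q^2·r^2 + 930·q·r^2 − 1302·q·r^3 + 3510·q^3·r + 3510·q^2·r − 4914·q^2·r^2 − 150·q·r^3 − 150·r^3 + 210·r^4 + 2970·q^3 + 2970·q^2 − 4158·q^2·r + 480·q^2 + 480·q − 672·q·r + 2430·q^4 + 2430·q^3 − 3402·q^3·r − 280·q − 280 + 392·r    [distributive law]
= −2512·q·r^2 + 562·r^2 − 1564·r^3 + 2532·q^2·r + 2828·q·r + 712·r − 3984·q^2·r^2 − 1452·q·r^3 + 108·q^3·r + 210·r^4 + 5400·q^3 + 3450·q^2 + 200·q + 2430·q^4 − 280    [combine like terms]

−2512·q·r^2 + 562·r^2 − 1564·r^3 + 2532·q^2·r + 2828·q·r + 712·r − 3984·q^2·r^2 − 1452·q·r^3 + 108·q^3·r + 210·r^4 + 5400·q^3 + 3450·q^2 + 200·q + 2430·q^4 − 280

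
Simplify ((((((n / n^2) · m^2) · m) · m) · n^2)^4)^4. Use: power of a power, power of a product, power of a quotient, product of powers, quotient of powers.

((((((n / n^2) · m^2) · m) · m) · n^2)^4)^4
= (((((n / n^2) · m^2) · m) · m) · n^2)^16    [power of a power]
= (((((n / n^2) · m^2) · m) · m)^16) · ((n^2)^16)    [power of a product]
= (((((n / n^2) · m^2) · m)^16) · (m^16)) · ((n^2)^16)    [power of a product]
= (((((n / n^2) · m^2)^16) · (m^16)) · (m^16)) · ((n^2)^16)    [power of a product]
= (((((n / n^2)^16) · ((m^2)^16)) · (m^16)) · (m^16)) · ((n^2)^16)    [power of a product]
= (((((n^16) / ((n^2)^16)) · ((m^2)^16)) · (m^16)) · (m^16)) · ((n^2)^16)    [power of a quotient]
= ((((n^16 / n^32) · ((m^2)^16)) · (m^16)) · (m^16)) · ((n^2)^16)    [power of a power]
= (((n^(-16) · ((m^2)^16)) · (m^16)) · (m^16)) · ((n^2)^16)    [quotient of powers]
= (((n^(-16) · m^32) · (m^16)) · (m^16)) · ((n^2)^16)    [power of a power]
= (((n^(-16) · m^32) · m^16) · m^16) · n^32    [power of a power]
= m^64n^16    [product of powers]

m^64n^16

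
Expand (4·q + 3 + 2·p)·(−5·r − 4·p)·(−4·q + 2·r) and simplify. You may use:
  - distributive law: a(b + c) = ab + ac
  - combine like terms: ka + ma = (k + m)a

(4·q + 3 + 2·p)·(−5·r − 4·p)·(−4·q + 2·r)
= (−20·q·r − 16·p·q − 15·r − 12·p − 10·p·r − 8·p^2)·(−4·q + 2·r)    [distributive law]
= 80·q^2·r − 40·q·r^2 + 64·p·q^2 − 32·p·q·r + 60·q·r − 30·r^2 + 48·p·q − 24·p·r + 40·p·q·r − 20·p·r^2 + 32·p^2·q − 16·p^2·r    [distributive law]
= 80·q^2·r − 40·q·r^2 + 64·p·q^2 + 8·p·q·r + 60·q·r − 30·r^2 + 48·p·q − 24·p·r − 20·p·r^2 + 32·p^2·q − 16·p^2·r    [combine like terms]

80·q^2·r − 40·q·r^2 + 64·p·q^2 + 8·p·q·r + 60·q·r − 30·r^2 + 48·p·q − 24·p·r − 20·p·r^2 + 32·p^2·q − 16·p^2·r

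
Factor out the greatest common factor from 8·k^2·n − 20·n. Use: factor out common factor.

8·k^2·n − 20·n
= 4(2·k^2·n − 5·n)    [factor out 4]
= 4·n(2·k^2 − 5)    [factor out n]

4·n(2·k^2 − 5)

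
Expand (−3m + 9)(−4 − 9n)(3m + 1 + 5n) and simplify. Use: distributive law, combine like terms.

(−3m + 9)(−4 − 9n)(3m + 1 + 5n)
= (12m + 27mn − 36 − 81n)(3m + 1 + 5n)    [distributive law]
= 36m^2 + 12m + 60mn + 81m^2n + 27mn + 135mn^2 − 108m − 36 − 180n − 243mn − 81n − 405n^2    [distributive law]
= 36m^2 − 96m − 156mn + 81m^2n + 135mn^2 − 36 − 261n − 405n^2    [combine like terms]

36m^2 − 96m − 156mn + 81m^2n + 135mn^2 − 36 − 261n − 405n^2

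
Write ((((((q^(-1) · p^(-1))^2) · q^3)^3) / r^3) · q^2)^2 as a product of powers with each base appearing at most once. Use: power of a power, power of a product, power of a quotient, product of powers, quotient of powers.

((((((q^(-1) · p^(-1))^2) · q^3)^3) / r^3) · q^2)^2
= ((((((q^(-1) · p^(-1))^2) · q^3)^3) / r^3)^2) · ((q^2)^2)    [power of a product]
= ((((((q^(-1) · p^(-1))^2) · q^3)^3)^2) / ((r^3)^2)) · ((q^2)^2)    [power of a quotient]
= (((((q^(-1) · p^(-1))^2) · q^3)^6) / ((r^3)^2)) · ((q^2)^2)    [power of a power]
= (((((q^(-1) · p^(-1))^2)^6) · ((q^3)^6)) / ((r^3)^2)) · ((q^2)^2)    [power of a product]
= ((((q^(-1) · p^(-1))^12) · ((q^3)^6)) / ((r^3)^2)) · ((q^2)^2)    [power of a power]
= (((((q^(-1))^12) · ((p^(-1))^12)) · ((q^3)^6)) / ((r^3)^2)) · ((q^2)^2)    [power of a product]
= (((q^(-12) · ((p^(-1))^12)) · ((q^3)^6)) / ((r^3)^2)) · ((q^2)^2)    [power of a power]
= (((q^(-12) · p^(-12)) · ((q^3)^6)) / ((r^3)^2)) · ((q^2)^2)    [power of a power]
= (((q^(-12) · p^(-12)) · q^18) / ((r^3)^2)) · ((q^2)^2)    [power of a power]
= (((q^(-12) · p^(-12)) · q^18) / r^6) · ((q^2)^2)    [power of a power]
= (((q^(-12) · p^(-12)) · q^18) / r^6) · q^4    [power of a power]
= p^(-12)·q^10·r^(-6)    [quotient of powers; product of powers]

p^(-12)·q^10·r^(-6)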